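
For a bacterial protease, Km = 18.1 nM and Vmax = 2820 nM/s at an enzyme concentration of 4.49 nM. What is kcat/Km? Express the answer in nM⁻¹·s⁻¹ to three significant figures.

kcat = Vmax/[E]total = 2820/4.49 = 628 s⁻¹.
kcat/Km = 628/18.1 = 34.7 nM⁻¹·s⁻¹.

34.7 nM⁻¹·s⁻¹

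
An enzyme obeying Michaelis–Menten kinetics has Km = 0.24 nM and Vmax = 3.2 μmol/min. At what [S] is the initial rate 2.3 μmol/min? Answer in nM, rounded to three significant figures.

0.613 nM

Rearranging v = Vmax[S]/(Km+[S]) gives [S] = Km·v/(Vmax − v).
[S] = 0.24 × 2.3 / (3.2 − 2.3) = 0.5520/0.9000 = 0.613 nM.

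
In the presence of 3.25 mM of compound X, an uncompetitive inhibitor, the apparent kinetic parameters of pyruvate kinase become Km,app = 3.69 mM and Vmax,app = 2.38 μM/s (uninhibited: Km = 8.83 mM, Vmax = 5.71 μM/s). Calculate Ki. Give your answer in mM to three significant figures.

Uncompetitive: Vmax,app = Vmax/α (and Km,app = Km/α) with α = 1 + [I]/Ki.
α = Vmax/Vmax,app = 5.71/2.38 = 2.399.
Ki = [I]/(α − 1) = 3.25/1.399 = 2.32 mM.

2.32 mM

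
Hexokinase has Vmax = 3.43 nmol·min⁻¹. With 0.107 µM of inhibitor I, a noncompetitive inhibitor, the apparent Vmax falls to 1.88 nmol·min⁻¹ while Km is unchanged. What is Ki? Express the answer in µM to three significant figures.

Noncompetitive: Vmax,app = Vmax/α with α = 1 + [I]/Ki.
α = Vmax/Vmax,app = 3.43/1.88 = 1.824.
Since α = 1 + [I]/Ki, [I]/Ki = 1.824 − 1 = 0.8245 and Ki = 0.107/0.8245 = 0.130 µM.

0.130 µM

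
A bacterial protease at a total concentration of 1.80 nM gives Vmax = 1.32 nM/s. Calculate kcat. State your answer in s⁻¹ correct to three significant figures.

kcat = Vmax/[E]total = 1.32 nM/s / 1.80 nM = 0.733 s⁻¹.

0.733 s⁻¹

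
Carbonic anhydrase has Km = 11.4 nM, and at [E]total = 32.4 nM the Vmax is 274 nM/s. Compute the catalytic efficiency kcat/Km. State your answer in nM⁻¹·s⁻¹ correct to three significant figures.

kcat = Vmax/[E]total = 274/32.4 = 8.46 s⁻¹.
kcat/Km = 8.46/11.4 = 0.742 nM⁻¹·s⁻¹.

0.742 nM⁻¹·s⁻¹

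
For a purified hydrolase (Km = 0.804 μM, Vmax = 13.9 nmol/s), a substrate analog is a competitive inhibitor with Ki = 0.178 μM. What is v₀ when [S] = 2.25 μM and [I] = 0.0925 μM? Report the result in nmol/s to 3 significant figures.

α = 1 + [I]/Ki = 1 + 0.0925/0.178 = 1.520.
For a competitive inhibitor, Vmax is unchanged and the apparent Km becomes α·Km: Km,app = 1.22 μM, Vmax,app = 13.9 nmol/s.
v = Vmax,app·[S]/(Km,app + [S]) = 13.9 × 2.25/(1.22 + 2.25) = 9.01 nmol/s.

9.01 nmol/s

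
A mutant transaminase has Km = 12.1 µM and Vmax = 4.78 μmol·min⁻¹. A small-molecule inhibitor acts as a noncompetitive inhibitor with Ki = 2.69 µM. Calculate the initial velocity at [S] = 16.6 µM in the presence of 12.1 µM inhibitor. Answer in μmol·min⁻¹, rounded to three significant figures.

α = 1 + [I]/Ki = 1 + 12.1/2.69 = 5.498.
For a noncompetitive inhibitor, Vmax is reduced to Vmax/α while Km is unchanged: Km,app = 12.1 µM, Vmax,app = 0.869 μmol·min⁻¹.
v = Vmax,app·[S]/(Km,app + [S]) = 0.869 × 16.6/(12.1 + 16.6) = 0.503 μmol·min⁻¹.

0.503 μmol·min⁻¹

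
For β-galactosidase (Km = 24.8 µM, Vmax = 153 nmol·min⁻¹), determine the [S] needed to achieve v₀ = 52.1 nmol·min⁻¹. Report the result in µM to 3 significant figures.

12.8 µM

Rearranging v = Vmax[S]/(Km+[S]) gives [S] = Km·v/(Vmax − v).
[S] = 24.8 × 52.1 / (153 − 52.1) = 1292/100.9 = 12.8 µM.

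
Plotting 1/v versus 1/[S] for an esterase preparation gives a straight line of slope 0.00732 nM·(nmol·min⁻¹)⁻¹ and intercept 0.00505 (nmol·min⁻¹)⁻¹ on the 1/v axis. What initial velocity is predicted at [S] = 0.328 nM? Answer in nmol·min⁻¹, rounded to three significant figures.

The y-intercept is 1/Vmax, so Vmax = 1/0.00505 = 198 nmol·min⁻¹.
The slope is Km/Vmax, so Km = 0.00732 × 198 = 1.45 nM.
Then v = 198 × 0.328/(1.45 + 0.328) = 36.5 nmol·min⁻¹.

36.5 nmol·min⁻¹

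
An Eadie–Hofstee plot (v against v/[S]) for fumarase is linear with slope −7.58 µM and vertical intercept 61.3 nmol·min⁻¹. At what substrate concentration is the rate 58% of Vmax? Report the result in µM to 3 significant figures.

The Eadie–Hofstee slope gives Km = 7.58 µM (slope = −Km).
v/Vmax = [S]/(Km+[S]) = 0.58 ⇒ [S] = Km·0.58/(1−0.58) = 7.58 × 1.381 = 10.5 µM.

10.5 µM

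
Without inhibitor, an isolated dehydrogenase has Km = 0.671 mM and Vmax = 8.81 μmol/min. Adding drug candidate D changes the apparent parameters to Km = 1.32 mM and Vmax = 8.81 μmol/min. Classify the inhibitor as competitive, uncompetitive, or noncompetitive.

competitive

Km increases (0.671 → 1.32 mM) while Vmax is unchanged — the hallmark of competitive inhibition.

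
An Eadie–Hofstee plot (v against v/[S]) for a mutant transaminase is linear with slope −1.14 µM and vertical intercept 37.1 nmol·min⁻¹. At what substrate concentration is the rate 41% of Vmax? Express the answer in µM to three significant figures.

0.792 µM

The Eadie–Hofstee slope gives Km = 1.14 µM (slope = −Km).
v/Vmax = [S]/(Km+[S]) = 0.41 ⇒ [S] = Km·0.41/(1−0.41) = 1.14 × 0.6949 = 0.792 µM.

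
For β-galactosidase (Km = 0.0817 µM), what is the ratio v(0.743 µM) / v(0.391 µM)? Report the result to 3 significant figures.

1.09

The fractional saturations are [S]/(Km+[S]) = 0.391/0.4727 = 0.8272 and 0.743/0.8247 = 0.9009.
v₂/v₁ is just their ratio: 0.9009/0.8272 = 1.09.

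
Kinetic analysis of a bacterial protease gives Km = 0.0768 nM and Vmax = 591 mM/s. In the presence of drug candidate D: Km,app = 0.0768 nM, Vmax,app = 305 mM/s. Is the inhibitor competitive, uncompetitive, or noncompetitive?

Vmax decreases (591 → 305 mM/s) while Km is unchanged — pure noncompetitive inhibition.

noncompetitive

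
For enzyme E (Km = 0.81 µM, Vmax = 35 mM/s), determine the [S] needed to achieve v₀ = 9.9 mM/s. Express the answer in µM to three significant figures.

The required fractional saturation is v/Vmax = 9.9/35 = 0.2829.
Then [S]/(Km+[S]) = 0.2829 ⇒ [S] = 0.81 × 0.2829/(1 − 0.2829) = 0.319 µM.

0.319 µM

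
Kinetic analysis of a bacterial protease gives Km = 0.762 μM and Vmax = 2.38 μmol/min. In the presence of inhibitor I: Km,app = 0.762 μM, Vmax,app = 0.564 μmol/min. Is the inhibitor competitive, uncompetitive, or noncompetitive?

noncompetitive

Vmax decreases (2.38 → 0.564 μmol/min) while Km is unchanged — pure noncompetitive inhibition.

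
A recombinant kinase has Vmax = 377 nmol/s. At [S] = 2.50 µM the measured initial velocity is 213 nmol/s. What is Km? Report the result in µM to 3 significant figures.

From v = Vmax[S]/(Km+[S]), Km = [S](Vmax − v)/v.
Km = 2.50 × (377 − 213) / 213 = 410.0/213 = 1.92 µM.

1.92 µM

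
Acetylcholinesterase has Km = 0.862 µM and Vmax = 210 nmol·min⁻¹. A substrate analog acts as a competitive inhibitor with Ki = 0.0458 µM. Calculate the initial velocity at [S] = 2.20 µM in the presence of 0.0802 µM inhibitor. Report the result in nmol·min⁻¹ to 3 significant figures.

101 nmol·min⁻¹

With α = 1 + [I]/Ki = 1 + 0.0802/0.0458 = 2.751, the competitive rate law is v = Vmax[S] / (αKm + [S]).
v = 210×2.20 / (2.751×0.862 + 2.20) = 462.0/4.571 = 101 nmol·min⁻¹.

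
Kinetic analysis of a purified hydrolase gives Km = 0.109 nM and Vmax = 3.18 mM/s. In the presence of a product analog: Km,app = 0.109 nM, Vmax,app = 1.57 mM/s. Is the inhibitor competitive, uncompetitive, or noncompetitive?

noncompetitive

Vmax decreases (3.18 → 1.57 mM/s) while Km is unchanged — pure noncompetitive inhibition.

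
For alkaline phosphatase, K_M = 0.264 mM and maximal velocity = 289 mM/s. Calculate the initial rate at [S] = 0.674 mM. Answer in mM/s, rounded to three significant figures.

208 mM/s

v = Vmax·[S]/(Km + [S]) = 289 × 0.674 / (0.264 + 0.674)
  = 194.8 / 0.9380 = 208 mM/s.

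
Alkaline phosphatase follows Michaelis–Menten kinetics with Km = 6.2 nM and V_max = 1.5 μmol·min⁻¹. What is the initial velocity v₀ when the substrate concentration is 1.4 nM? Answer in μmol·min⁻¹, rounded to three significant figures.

v = Vmax·[S]/(Km + [S]) = 1.5 × 1.4 / (6.2 + 1.4)
  = 2.100 / 7.600 = 0.276 μmol·min⁻¹.

0.276 μmol·min⁻¹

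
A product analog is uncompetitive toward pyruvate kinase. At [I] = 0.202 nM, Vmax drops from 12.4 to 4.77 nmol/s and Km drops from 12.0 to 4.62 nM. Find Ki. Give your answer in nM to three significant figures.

Uncompetitive: Vmax,app = Vmax/α (and Km,app = Km/α) with α = 1 + [I]/Ki.
α = Vmax/Vmax,app = 12.4/4.77 = 2.600.
Since α = 1 + [I]/Ki, [I]/Ki = 2.600 − 1 = 1.600 and Ki = 0.202/1.600 = 0.126 nM.

0.126 nM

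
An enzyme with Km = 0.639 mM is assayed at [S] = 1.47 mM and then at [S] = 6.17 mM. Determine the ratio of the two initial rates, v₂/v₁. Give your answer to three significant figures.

1.30

The fractional saturations are [S]/(Km+[S]) = 1.47/2.109 = 0.6970 and 6.17/6.809 = 0.9062.
v₂/v₁ is just their ratio: 0.9062/0.6970 = 1.30.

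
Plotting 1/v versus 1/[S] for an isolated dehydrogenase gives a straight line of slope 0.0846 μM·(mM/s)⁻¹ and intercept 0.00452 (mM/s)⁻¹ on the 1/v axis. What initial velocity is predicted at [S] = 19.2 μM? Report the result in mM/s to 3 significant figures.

112 mM/s

The y-intercept is 1/Vmax, so Vmax = 1/0.00452 = 221 mM/s.
The slope is Km/Vmax, so Km = 0.0846 × 221 = 18.7 μM.
Then v = 221 × 19.2/(18.7 + 19.2) = 112 mM/s.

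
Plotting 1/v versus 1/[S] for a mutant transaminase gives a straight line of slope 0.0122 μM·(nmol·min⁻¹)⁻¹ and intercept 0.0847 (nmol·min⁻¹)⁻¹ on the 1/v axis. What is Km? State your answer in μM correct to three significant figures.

y-intercept = 1/Vmax ⇒ Vmax = 11.8 nmol·min⁻¹; slope = Km/Vmax ⇒ Km = slope × Vmax.
Km = 0.0122 × 11.8 = 0.144 μM.

0.144 μM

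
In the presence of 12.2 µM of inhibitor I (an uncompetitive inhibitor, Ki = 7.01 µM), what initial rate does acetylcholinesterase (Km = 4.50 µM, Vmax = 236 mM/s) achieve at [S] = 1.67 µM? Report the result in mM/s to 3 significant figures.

43.4 mM/s

With α = 1 + [I]/Ki = 1 + 12.2/7.01 = 2.740, the uncompetitive rate law is v = (Vmax/α)·[S] / (Km/α + [S]).
v = (236/2.740)×1.67 / (4.50/2.740 + 1.67) = 143.8/3.312 = 43.4 mM/s.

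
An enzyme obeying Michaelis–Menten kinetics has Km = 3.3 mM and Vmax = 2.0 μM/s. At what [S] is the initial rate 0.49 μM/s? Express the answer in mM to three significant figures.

Rearranging v = Vmax[S]/(Km+[S]) gives [S] = Km·v/(Vmax − v).
[S] = 3.3 × 0.49 / (2.0 − 0.49) = 1.617/1.510 = 1.07 mM.

1.07 mM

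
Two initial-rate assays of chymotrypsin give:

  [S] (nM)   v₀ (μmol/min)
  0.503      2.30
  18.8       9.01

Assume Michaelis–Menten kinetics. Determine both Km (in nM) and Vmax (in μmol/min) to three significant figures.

From v = Vmax[S]/(Km+[S]), each point gives Vmax = v(Km+[S])/[S].
Equating: 2.30(Km+0.503)/0.503 = 9.01(Km+18.8)/18.8.
4.573·Km + 2.30 = 0.4793·Km + 9.01, so (4.573 − 0.4793)·Km = 9.01 − 2.30.
Km = 6.710/4.093 = 1.64 nM; then Vmax = 2.30(1.64+0.503)/0.503 = 9.80 μmol/min.

Km = 1.64 nM; Vmax = 9.80 μmol/min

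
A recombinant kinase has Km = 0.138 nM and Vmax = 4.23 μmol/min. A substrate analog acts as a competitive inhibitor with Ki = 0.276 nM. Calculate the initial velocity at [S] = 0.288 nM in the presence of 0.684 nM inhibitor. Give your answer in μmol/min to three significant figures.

1.59 μmol/min

With α = 1 + [I]/Ki = 1 + 0.684/0.276 = 3.478, the competitive rate law is v = Vmax[S] / (αKm + [S]).
v = 4.23×0.288 / (3.478×0.138 + 0.288) = 1.218/0.7680 = 1.59 μmol/min.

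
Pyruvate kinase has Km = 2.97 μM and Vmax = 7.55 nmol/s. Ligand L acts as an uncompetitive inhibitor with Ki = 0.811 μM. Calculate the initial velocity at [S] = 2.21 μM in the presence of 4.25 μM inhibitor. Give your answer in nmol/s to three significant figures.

0.995 nmol/s

With α = 1 + [I]/Ki = 1 + 4.25/0.811 = 6.240, the uncompetitive rate law is v = (Vmax/α)·[S] / (Km/α + [S]).
v = (7.55/6.240)×2.21 / (2.97/6.240 + 2.21) = 2.674/2.686 = 0.995 nmol/s.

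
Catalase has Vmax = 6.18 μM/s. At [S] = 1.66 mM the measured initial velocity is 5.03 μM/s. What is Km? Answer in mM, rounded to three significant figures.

0.380 mM

v/Vmax = 5.03/6.18 = 0.8139 = [S]/(Km+[S]).
So Km + [S] = [S]/0.8139 = 2.040 mM, giving Km = 2.040 − 1.66 = 0.380 mM.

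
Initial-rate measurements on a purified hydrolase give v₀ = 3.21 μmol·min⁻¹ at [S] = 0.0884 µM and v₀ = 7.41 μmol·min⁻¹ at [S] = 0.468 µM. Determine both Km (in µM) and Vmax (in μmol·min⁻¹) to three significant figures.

From v = Vmax[S]/(Km+[S]), each point gives Vmax = v(Km+[S])/[S].
Equating: 3.21(Km+0.0884)/0.0884 = 7.41(Km+0.468)/0.468.
36.31·Km + 3.21 = 15.83·Km + 7.41, so (36.31 − 15.83)·Km = 7.41 − 3.21.
Km = 4.200/20.48 = 0.205 µM; then Vmax = 3.21(0.205+0.0884)/0.0884 = 10.7 μmol·min⁻¹.

Km = 0.205 µM; Vmax = 10.7 μmol·min⁻¹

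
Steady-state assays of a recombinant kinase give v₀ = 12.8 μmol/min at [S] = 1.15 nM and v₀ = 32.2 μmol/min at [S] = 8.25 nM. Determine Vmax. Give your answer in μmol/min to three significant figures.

42.7 μmol/min

From v = Vmax[S]/(Km+[S]), each point gives Vmax = v(Km+[S])/[S].
Equating: 12.8(Km+1.15)/1.15 = 32.2(Km+8.25)/8.25.
11.13·Km + 12.8 = 3.903·Km + 32.2, so (11.13 − 3.903)·Km = 32.2 − 12.8.
Km = 19.40/7.227 = 2.68 nM; then Vmax = 12.8(2.68+1.15)/1.15 = 42.7 μmol/min.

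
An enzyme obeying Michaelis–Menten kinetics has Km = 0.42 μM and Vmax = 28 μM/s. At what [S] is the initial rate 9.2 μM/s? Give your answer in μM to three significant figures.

0.206 μM

Rearranging v = Vmax[S]/(Km+[S]) gives [S] = Km·v/(Vmax − v).
[S] = 0.42 × 9.2 / (28 − 9.2) = 3.864/18.80 = 0.206 μM.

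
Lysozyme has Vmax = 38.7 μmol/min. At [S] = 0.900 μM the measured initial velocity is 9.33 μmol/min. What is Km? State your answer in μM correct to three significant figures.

v/Vmax = 9.33/38.7 = 0.2411 = [S]/(Km+[S]).
So Km + [S] = [S]/0.2411 = 3.733 μM, giving Km = 3.733 − 0.900 = 2.83 μM.

2.83 μM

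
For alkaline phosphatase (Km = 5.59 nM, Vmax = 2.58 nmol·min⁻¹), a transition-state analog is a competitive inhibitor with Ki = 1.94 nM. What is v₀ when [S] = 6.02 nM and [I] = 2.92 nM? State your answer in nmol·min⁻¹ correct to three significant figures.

0.776 nmol·min⁻¹

With α = 1 + [I]/Ki = 1 + 2.92/1.94 = 2.505, the competitive rate law is v = Vmax[S] / (αKm + [S]).
v = 2.58×6.02 / (2.505×5.59 + 6.02) = 15.53/20.02 = 0.776 nmol·min⁻¹.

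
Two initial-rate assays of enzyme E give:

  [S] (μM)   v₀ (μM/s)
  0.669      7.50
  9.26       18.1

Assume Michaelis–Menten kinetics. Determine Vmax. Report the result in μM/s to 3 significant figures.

20.3 μM/s

From v = Vmax[S]/(Km+[S]), each point gives Vmax = v(Km+[S])/[S].
Equating: 7.50(Km+0.669)/0.669 = 18.1(Km+9.26)/9.26.
11.21·Km + 7.50 = 1.955·Km + 18.1, so (11.21 − 1.955)·Km = 18.1 − 7.50.
Km = 10.60/9.256 = 1.15 μM; then Vmax = 7.50(1.15+0.669)/0.669 = 20.3 μM/s.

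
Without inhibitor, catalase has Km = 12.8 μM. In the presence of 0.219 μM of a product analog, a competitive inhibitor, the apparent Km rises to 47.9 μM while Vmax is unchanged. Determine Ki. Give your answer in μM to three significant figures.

0.0799 μM

Competitive: Km,app = α·Km with α = 1 + [I]/Ki.
α = Km,app/Km = 47.9/12.8 = 3.742.
Since α = 1 + [I]/Ki, [I]/Ki = 3.742 − 1 = 2.742 and Ki = 0.219/2.742 = 0.0799 μM.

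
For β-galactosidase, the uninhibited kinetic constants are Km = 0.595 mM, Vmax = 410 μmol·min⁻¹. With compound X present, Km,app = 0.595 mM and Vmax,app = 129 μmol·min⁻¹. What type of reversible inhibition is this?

Vmax decreases (410 → 129 μmol·min⁻¹) while Km is unchanged — pure noncompetitive inhibition.

noncompetitive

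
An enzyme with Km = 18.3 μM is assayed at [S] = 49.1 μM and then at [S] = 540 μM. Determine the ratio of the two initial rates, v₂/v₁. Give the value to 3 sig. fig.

1.33

The fractional saturations are [S]/(Km+[S]) = 49.1/67.40 = 0.7285 and 540/558.3 = 0.9672.
v₂/v₁ is just their ratio: 0.9672/0.7285 = 1.33.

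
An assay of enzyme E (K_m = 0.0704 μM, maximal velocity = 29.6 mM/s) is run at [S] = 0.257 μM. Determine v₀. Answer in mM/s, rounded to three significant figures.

23.2 mM/s

[S]/(Km+[S]) = 0.257/0.3274 = 0.7850, the fractional saturation.
v = 0.7850 × Vmax = 0.7850 × 29.6 = 23.2 mM/s.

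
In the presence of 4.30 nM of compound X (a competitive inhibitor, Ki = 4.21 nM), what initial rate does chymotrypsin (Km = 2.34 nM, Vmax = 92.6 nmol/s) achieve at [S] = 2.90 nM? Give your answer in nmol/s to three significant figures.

α = 1 + [I]/Ki = 1 + 4.30/4.21 = 2.021.
For a competitive inhibitor, Vmax is unchanged and the apparent Km becomes α·Km: Km,app = 4.73 nM, Vmax,app = 92.6 nmol/s.
v = Vmax,app·[S]/(Km,app + [S]) = 92.6 × 2.90/(4.73 + 2.90) = 35.2 nmol/s.

35.2 nmol/s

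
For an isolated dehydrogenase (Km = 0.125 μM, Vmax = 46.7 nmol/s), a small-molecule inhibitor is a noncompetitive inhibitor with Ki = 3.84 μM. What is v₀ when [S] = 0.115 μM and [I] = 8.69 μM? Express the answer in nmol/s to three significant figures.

6.86 nmol/s

α = 1 + [I]/Ki = 1 + 8.69/3.84 = 3.263.
For a noncompetitive inhibitor, Vmax is reduced to Vmax/α while Km is unchanged: Km,app = 0.125 μM, Vmax,app = 14.3 nmol/s.
v = Vmax,app·[S]/(Km,app + [S]) = 14.3 × 0.115/(0.125 + 0.115) = 6.86 nmol/s.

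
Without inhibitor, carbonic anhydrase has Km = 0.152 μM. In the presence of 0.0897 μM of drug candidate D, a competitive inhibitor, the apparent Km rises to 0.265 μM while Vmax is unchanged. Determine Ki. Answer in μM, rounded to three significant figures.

0.121 μM

Competitive: Km,app = α·Km with α = 1 + [I]/Ki.
α = Km,app/Km = 0.265/0.152 = 1.743.
Since α = 1 + [I]/Ki, [I]/Ki = 1.743 − 1 = 0.7434 and Ki = 0.0897/0.7434 = 0.121 μM.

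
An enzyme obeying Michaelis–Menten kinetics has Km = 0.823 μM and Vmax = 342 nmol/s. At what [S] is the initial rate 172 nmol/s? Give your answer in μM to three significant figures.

0.833 μM

Rearranging v = Vmax[S]/(Km+[S]) gives [S] = Km·v/(Vmax − v).
[S] = 0.823 × 172 / (342 − 172) = 141.6/170.0 = 0.833 μM.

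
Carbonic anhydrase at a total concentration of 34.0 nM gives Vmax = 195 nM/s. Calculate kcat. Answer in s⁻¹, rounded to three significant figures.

kcat = Vmax/[E]total = 195 nM/s / 34.0 nM = 5.74 s⁻¹.

5.74 s⁻¹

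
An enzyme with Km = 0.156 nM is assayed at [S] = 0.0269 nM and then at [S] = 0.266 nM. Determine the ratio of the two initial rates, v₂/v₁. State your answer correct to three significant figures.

4.29

Since Vmax cancels, v₂/v₁ = [S]₂(Km+[S]₁) / [S]₁(Km+[S]₂).
= 0.266×(0.156+0.0269) / (0.0269×(0.156+0.266)) = 0.04865/0.01135 = 4.29.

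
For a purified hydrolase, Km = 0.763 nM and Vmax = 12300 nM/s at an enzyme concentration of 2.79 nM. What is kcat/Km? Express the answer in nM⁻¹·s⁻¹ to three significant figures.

5780 nM⁻¹·s⁻¹

kcat = Vmax/[E]total = 12300/2.79 = 4410 s⁻¹.
kcat/Km = 4410/0.763 = 5780 nM⁻¹·s⁻¹.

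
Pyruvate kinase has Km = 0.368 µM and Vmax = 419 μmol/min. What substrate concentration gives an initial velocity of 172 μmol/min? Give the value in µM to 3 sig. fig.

0.256 µM

Rearranging v = Vmax[S]/(Km+[S]) gives [S] = Km·v/(Vmax − v).
[S] = 0.368 × 172 / (419 − 172) = 63.30/247.0 = 0.256 µM.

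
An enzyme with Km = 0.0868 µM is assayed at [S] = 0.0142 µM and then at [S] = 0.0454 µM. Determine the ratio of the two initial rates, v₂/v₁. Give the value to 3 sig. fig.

2.44

Since Vmax cancels, v₂/v₁ = [S]₂(Km+[S]₁) / [S]₁(Km+[S]₂).
= 0.0454×(0.0868+0.0142) / (0.0142×(0.0868+0.0454)) = 0.004585/0.001877 = 2.44.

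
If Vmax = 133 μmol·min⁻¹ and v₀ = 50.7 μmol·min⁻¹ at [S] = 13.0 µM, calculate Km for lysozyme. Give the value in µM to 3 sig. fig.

21.1 µM

From v = Vmax[S]/(Km+[S]), Km = [S](Vmax − v)/v.
Km = 13.0 × (133 − 50.7) / 50.7 = 1070/50.7 = 21.1 µM.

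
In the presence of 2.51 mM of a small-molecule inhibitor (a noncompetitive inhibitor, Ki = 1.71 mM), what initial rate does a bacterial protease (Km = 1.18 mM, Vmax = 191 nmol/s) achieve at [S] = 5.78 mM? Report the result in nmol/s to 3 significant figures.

With α = 1 + [I]/Ki = 1 + 2.51/1.71 = 2.468, the noncompetitive rate law is v = (Vmax/α)·[S] / (Km + [S]).
v = (191/2.468)×5.78 / (1.18 + 5.78) = 447.3/6.960 = 64.3 nmol/s.

64.3 nmol/s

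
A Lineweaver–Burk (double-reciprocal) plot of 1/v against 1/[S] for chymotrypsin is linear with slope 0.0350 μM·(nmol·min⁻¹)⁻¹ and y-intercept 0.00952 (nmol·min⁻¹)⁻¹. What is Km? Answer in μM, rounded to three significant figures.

y-intercept = 1/Vmax ⇒ Vmax = 105 nmol·min⁻¹; slope = Km/Vmax ⇒ Km = slope × Vmax.
Km = 0.0350 × 105 = 3.68 μM.

3.68 μM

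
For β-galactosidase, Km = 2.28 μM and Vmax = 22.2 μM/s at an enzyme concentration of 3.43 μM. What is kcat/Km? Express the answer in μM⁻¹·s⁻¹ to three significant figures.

kcat = Vmax/[E]total = 22.2/3.43 = 6.47 s⁻¹.
kcat/Km = 6.47/2.28 = 2.84 μM⁻¹·s⁻¹.

2.84 μM⁻¹·s⁻¹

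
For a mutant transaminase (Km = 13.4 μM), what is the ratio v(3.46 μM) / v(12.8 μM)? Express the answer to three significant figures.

The fractional saturations are [S]/(Km+[S]) = 12.8/26.20 = 0.4885 and 3.46/16.86 = 0.2052.
v₂/v₁ is just their ratio: 0.2052/0.4885 = 0.420.

0.420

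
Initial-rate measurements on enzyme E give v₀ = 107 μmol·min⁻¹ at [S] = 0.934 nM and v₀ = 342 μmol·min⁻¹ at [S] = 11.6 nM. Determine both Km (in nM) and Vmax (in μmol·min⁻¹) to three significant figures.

From v = Vmax[S]/(Km+[S]), each point gives Vmax = v(Km+[S])/[S].
Equating: 107(Km+0.934)/0.934 = 342(Km+11.6)/11.6.
114.6·Km + 107 = 29.48·Km + 342, so (114.6 − 29.48)·Km = 342 − 107.
Km = 235.0/85.08 = 2.76 nM; then Vmax = 107(2.76+0.934)/0.934 = 423 μmol·min⁻¹.

Km = 2.76 nM; Vmax = 423 μmol·min⁻¹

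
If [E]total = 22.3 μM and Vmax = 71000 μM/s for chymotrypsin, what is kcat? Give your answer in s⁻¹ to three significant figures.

3180 s⁻¹

kcat = Vmax/[E]total = 71000 μM/s / 22.3 μM = 3180 s⁻¹.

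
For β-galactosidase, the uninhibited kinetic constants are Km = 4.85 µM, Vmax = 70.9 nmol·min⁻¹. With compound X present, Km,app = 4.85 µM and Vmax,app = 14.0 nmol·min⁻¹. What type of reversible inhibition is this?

noncompetitive

Vmax decreases (70.9 → 14.0 nmol·min⁻¹) while Km is unchanged — pure noncompetitive inhibition.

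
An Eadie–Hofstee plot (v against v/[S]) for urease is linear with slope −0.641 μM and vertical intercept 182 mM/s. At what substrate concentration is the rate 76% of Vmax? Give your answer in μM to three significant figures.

The Eadie–Hofstee slope gives Km = 0.641 μM (slope = −Km).
v/Vmax = [S]/(Km+[S]) = 0.76 ⇒ [S] = Km·0.76/(1−0.76) = 0.641 × 3.167 = 2.03 μM.

2.03 μM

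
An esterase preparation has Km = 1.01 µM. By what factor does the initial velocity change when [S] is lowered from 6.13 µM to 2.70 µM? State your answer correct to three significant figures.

0.848

The fractional saturations are [S]/(Km+[S]) = 6.13/7.140 = 0.8585 and 2.70/3.710 = 0.7278.
v₂/v₁ is just their ratio: 0.7278/0.8585 = 0.848.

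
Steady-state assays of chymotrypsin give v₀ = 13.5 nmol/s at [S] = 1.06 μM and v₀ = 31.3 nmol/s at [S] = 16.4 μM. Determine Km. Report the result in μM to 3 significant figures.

1.64 μM

From v = Vmax[S]/(Km+[S]), each point gives Vmax = v(Km+[S])/[S].
Equating: 13.5(Km+1.06)/1.06 = 31.3(Km+16.4)/16.4.
12.74·Km + 13.5 = 1.909·Km + 31.3, so (12.74 − 1.909)·Km = 31.3 − 13.5.
Km = 17.80/10.83 = 1.64 μM; then Vmax = 13.5(1.64+1.06)/1.06 = 34.4 nmol/s.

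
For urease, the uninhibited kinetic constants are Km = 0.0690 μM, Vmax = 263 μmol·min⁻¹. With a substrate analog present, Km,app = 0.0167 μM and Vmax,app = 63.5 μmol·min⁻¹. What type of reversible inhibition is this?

Both Km and Vmax decrease by the same factor (~4.14-fold) — characteristic of uncompetitive inhibition.

uncompetitive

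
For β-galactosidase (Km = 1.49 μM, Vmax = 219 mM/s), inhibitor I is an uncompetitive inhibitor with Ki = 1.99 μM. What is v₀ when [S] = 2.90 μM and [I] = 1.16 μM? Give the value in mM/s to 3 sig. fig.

α = 1 + [I]/Ki = 1 + 1.16/1.99 = 1.583.
For an uncompetitive inhibitor, both parameters are divided by α, giving Vmax/α and Km/α: Km,app = 0.941 μM, Vmax,app = 138 mM/s.
v = Vmax,app·[S]/(Km,app + [S]) = 138 × 2.90/(0.941 + 2.90) = 104 mM/s.

104 mM/s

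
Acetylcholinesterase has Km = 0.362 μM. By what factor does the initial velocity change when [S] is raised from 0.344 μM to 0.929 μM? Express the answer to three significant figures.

The fractional saturations are [S]/(Km+[S]) = 0.344/0.7060 = 0.4873 and 0.929/1.291 = 0.7196.
v₂/v₁ is just their ratio: 0.7196/0.4873 = 1.48.

1.48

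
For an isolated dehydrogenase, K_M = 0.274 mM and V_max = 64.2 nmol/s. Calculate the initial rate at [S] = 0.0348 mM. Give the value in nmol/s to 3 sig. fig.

7.23 nmol/s

v = Vmax·[S]/(Km + [S]) = 64.2 × 0.0348 / (0.274 + 0.0348)
  = 2.234 / 0.3088 = 7.23 nmol/s.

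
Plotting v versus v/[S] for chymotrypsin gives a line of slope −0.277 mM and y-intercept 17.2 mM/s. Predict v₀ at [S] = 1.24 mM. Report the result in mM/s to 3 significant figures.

In the Eadie–Hofstee form v = Vmax − Km·(v/[S]), the slope is −Km and the intercept is Vmax, so Km = 0.277 mM and Vmax = 17.2 mM/s.
v = 17.2 × 1.24/(0.277 + 1.24) = 14.1 mM/s.

14.1 mM/s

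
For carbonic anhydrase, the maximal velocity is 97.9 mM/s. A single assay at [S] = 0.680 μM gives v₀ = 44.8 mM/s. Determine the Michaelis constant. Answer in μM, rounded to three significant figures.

v/Vmax = 44.8/97.9 = 0.4576 = [S]/(Km+[S]).
So Km + [S] = [S]/0.4576 = 1.486 μM, giving Km = 1.486 − 0.680 = 0.806 μM.

0.806 μM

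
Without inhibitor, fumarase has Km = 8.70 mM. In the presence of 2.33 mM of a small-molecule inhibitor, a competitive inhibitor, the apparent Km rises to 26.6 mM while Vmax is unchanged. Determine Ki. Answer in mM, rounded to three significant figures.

Competitive: Km,app = α·Km with α = 1 + [I]/Ki.
α = Km,app/Km = 26.6/8.70 = 3.057.
Ki = [I]/(α − 1) = 2.33/2.057 = 1.13 mM.

1.13 mM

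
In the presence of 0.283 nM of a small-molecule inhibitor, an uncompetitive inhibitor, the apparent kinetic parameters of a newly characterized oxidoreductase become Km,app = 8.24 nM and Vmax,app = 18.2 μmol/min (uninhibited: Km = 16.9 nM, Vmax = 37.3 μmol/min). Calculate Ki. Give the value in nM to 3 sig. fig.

Uncompetitive: Vmax,app = Vmax/α (and Km,app = Km/α) with α = 1 + [I]/Ki.
α = Vmax/Vmax,app = 37.3/18.2 = 2.049.
Ki = [I]/(α − 1) = 0.283/1.049 = 0.270 nM.

0.270 nM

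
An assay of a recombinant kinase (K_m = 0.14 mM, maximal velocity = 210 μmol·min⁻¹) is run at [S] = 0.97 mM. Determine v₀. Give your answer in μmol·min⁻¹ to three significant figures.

184 μmol·min⁻¹

v = Vmax·[S]/(Km + [S]) = 210 × 0.97 / (0.14 + 0.97)
  = 203.7 / 1.110 = 184 μmol·min⁻¹.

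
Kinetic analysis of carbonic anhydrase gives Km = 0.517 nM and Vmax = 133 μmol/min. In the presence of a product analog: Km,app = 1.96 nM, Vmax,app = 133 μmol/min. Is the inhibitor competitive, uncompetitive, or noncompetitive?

competitive

Km increases (0.517 → 1.96 nM) while Vmax is unchanged — the hallmark of competitive inhibition.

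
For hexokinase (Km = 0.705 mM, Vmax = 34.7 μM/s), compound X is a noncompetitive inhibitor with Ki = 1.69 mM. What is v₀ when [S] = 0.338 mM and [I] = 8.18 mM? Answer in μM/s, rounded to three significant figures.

α = 1 + [I]/Ki = 1 + 8.18/1.69 = 5.840.
For a noncompetitive inhibitor, Vmax is reduced to Vmax/α while Km is unchanged: Km,app = 0.705 mM, Vmax,app = 5.94 μM/s.
v = Vmax,app·[S]/(Km,app + [S]) = 5.94 × 0.338/(0.705 + 0.338) = 1.93 μM/s.

1.93 μM/s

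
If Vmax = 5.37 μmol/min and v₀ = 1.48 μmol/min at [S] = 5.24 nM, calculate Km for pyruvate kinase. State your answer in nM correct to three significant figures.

13.8 nM

From v = Vmax[S]/(Km+[S]), Km = [S](Vmax − v)/v.
Km = 5.24 × (5.37 − 1.48) / 1.48 = 20.38/1.48 = 13.8 nM.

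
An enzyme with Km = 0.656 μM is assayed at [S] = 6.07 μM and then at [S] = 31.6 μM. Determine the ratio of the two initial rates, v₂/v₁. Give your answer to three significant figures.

1.09

Since Vmax cancels, v₂/v₁ = [S]₂(Km+[S]₁) / [S]₁(Km+[S]₂).
= 31.6×(0.656+6.07) / (6.07×(0.656+31.6)) = 212.5/195.8 = 1.09.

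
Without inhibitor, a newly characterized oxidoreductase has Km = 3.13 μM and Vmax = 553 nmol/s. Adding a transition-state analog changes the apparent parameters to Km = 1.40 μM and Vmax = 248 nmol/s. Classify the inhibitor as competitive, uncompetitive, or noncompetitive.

Both Km and Vmax decrease by the same factor (~2.23-fold) — characteristic of uncompetitive inhibition.

uncompetitive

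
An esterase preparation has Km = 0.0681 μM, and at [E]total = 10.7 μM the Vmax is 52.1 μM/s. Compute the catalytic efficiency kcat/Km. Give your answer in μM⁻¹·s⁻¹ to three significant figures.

kcat = Vmax/[E]total = 52.1/10.7 = 4.87 s⁻¹.
kcat/Km = 4.87/0.0681 = 71.5 μM⁻¹·s⁻¹.

71.5 μM⁻¹·s⁻¹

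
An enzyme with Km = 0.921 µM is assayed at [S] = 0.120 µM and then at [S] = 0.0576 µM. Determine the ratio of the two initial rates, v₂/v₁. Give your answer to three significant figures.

0.511

The fractional saturations are [S]/(Km+[S]) = 0.120/1.041 = 0.1153 and 0.0576/0.9786 = 0.05886.
v₂/v₁ is just their ratio: 0.05886/0.1153 = 0.511.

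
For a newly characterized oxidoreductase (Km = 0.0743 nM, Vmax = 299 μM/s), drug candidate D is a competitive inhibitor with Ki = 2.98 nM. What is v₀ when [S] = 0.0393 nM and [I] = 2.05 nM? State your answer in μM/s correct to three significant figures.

α = 1 + [I]/Ki = 1 + 2.05/2.98 = 1.688.
For a competitive inhibitor, Vmax is unchanged and the apparent Km becomes α·Km: Km,app = 0.125 nM, Vmax,app = 299 μM/s.
v = Vmax,app·[S]/(Km,app + [S]) = 299 × 0.0393/(0.125 + 0.0393) = 71.3 μM/s.

71.3 μM/s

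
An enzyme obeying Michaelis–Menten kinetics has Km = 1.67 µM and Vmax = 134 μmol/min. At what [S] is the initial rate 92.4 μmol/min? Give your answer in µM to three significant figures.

3.71 µM

Rearranging v = Vmax[S]/(Km+[S]) gives [S] = Km·v/(Vmax − v).
[S] = 1.67 × 92.4 / (134 − 92.4) = 154.3/41.60 = 3.71 µM.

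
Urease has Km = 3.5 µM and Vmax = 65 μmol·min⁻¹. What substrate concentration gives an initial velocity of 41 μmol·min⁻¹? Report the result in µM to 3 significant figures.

Rearranging v = Vmax[S]/(Km+[S]) gives [S] = Km·v/(Vmax − v).
[S] = 3.5 × 41 / (65 − 41) = 143.5/24.00 = 5.98 µM.

5.98 µM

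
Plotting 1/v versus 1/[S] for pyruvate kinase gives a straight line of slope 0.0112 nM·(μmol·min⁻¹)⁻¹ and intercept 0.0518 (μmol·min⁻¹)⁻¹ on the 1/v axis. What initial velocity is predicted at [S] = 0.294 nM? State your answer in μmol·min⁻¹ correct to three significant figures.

The y-intercept is 1/Vmax, so Vmax = 1/0.0518 = 19.3 μmol·min⁻¹.
The slope is Km/Vmax, so Km = 0.0112 × 19.3 = 0.216 nM.
Then v = 19.3 × 0.294/(0.216 + 0.294) = 11.1 μmol·min⁻¹.

11.1 μmol·min⁻¹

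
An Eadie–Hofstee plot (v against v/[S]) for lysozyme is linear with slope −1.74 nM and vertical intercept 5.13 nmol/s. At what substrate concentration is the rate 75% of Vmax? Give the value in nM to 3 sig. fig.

The Eadie–Hofstee slope gives Km = 1.74 nM (slope = −Km).
v/Vmax = [S]/(Km+[S]) = 0.75 ⇒ [S] = Km·0.75/(1−0.75) = 1.74 × 3.000 = 5.22 nM.

5.22 nM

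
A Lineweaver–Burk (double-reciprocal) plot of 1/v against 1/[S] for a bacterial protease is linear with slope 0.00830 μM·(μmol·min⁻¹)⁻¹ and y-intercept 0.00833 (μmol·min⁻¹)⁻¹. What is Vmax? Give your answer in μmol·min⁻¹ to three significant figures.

120 μmol·min⁻¹

The y-intercept of a Lineweaver–Burk plot equals 1/Vmax, so Vmax = 1/0.00833 = 120 μmol·min⁻¹.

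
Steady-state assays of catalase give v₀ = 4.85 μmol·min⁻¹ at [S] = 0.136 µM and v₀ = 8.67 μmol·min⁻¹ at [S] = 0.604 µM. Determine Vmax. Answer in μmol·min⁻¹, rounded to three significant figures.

In reciprocal form, 1/v = (Km/Vmax)·(1/[S]) + 1/Vmax. The two points give (1/[S], 1/v) = (7.353, 0.2062) and (1.656, 0.1153).
Slope = (0.2062 − 0.1153)/(7.353 − 1.656) = 0.01595; intercept = 0.2062 − 0.01595×7.353 = 0.08894.
Vmax = 1/intercept = 11.2 μmol·min⁻¹; Km = slope × Vmax = 0.01595 × 11.2 = 0.179 µM.

11.2 μmol·min⁻¹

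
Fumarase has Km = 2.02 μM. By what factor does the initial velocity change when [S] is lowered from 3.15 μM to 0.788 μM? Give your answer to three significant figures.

0.461

Since Vmax cancels, v₂/v₁ = [S]₂(Km+[S]₁) / [S]₁(Km+[S]₂).
= 0.788×(2.02+3.15) / (3.15×(2.02+0.788)) = 4.074/8.845 = 0.461.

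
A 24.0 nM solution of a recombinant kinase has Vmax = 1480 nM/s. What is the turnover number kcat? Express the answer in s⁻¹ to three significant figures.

kcat = Vmax/[E]total = 1480 nM/s / 24.0 nM = 61.7 s⁻¹.

61.7 s⁻¹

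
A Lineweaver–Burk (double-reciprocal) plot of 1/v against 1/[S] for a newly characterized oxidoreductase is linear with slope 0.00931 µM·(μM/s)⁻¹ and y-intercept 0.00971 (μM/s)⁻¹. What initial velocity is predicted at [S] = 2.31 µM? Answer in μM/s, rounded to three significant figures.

72.8 μM/s

The y-intercept is 1/Vmax, so Vmax = 1/0.00971 = 103 μM/s.
The slope is Km/Vmax, so Km = 0.00931 × 103 = 0.959 µM.
Then v = 103 × 2.31/(0.959 + 2.31) = 72.8 μM/s.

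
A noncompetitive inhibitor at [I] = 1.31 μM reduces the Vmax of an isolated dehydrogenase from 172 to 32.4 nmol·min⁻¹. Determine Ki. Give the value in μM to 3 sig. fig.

Noncompetitive: Vmax,app = Vmax/α with α = 1 + [I]/Ki.
α = Vmax/Vmax,app = 172/32.4 = 5.309.
Ki = [I]/(α − 1) = 1.31/4.309 = 0.304 μM.

0.304 μM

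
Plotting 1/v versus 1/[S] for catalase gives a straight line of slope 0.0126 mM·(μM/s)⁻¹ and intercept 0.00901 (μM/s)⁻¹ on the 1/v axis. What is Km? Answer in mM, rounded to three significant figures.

1.40 mM

y-intercept = 1/Vmax ⇒ Vmax = 111 μM/s; slope = Km/Vmax ⇒ Km = slope × Vmax.
Km = 0.0126 × 111 = 1.40 mM.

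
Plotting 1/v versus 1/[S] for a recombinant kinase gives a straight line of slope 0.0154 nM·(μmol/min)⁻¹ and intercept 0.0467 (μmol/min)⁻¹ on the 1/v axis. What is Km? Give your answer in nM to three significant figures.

y-intercept = 1/Vmax ⇒ Vmax = 21.4 μmol/min; slope = Km/Vmax ⇒ Km = slope × Vmax.
Km = 0.0154 × 21.4 = 0.330 nM.

0.330 nM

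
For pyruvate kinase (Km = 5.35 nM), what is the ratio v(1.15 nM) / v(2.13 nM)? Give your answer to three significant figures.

0.621

The fractional saturations are [S]/(Km+[S]) = 2.13/7.480 = 0.2848 and 1.15/6.500 = 0.1769.
v₂/v₁ is just their ratio: 0.1769/0.2848 = 0.621.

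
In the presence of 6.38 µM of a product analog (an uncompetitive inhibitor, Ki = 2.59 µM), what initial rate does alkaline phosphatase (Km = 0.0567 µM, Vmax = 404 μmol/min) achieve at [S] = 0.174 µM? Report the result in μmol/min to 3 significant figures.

107 μmol/min

With α = 1 + [I]/Ki = 1 + 6.38/2.59 = 3.463, the uncompetitive rate law is v = (Vmax/α)·[S] / (Km/α + [S]).
v = (404/3.463)×0.174 / (0.0567/3.463 + 0.174) = 20.30/0.1904 = 107 μmol/min.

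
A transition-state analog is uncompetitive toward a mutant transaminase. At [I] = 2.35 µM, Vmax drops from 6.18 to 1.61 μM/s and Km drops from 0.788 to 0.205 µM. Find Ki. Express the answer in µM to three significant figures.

0.828 µM

Uncompetitive: Vmax,app = Vmax/α (and Km,app = Km/α) with α = 1 + [I]/Ki.
α = Vmax/Vmax,app = 6.18/1.61 = 3.839.
Since α = 1 + [I]/Ki, [I]/Ki = 3.839 − 1 = 2.839 and Ki = 2.35/2.839 = 0.828 µM.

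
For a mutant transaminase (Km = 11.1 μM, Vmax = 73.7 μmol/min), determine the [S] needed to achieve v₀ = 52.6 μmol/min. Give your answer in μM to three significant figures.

27.7 μM

The required fractional saturation is v/Vmax = 52.6/73.7 = 0.7137.
Then [S]/(Km+[S]) = 0.7137 ⇒ [S] = 11.1 × 0.7137/(1 − 0.7137) = 27.7 μM.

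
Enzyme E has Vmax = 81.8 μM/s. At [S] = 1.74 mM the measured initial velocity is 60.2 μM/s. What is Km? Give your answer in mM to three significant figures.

v/Vmax = 60.2/81.8 = 0.7359 = [S]/(Km+[S]).
So Km + [S] = [S]/0.7359 = 2.364 mM, giving Km = 2.364 − 1.74 = 0.624 mM.

0.624 mM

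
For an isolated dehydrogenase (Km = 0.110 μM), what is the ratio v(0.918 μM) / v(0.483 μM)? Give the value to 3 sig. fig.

1.10

Since Vmax cancels, v₂/v₁ = [S]₂(Km+[S]₁) / [S]₁(Km+[S]₂).
= 0.918×(0.110+0.483) / (0.483×(0.110+0.918)) = 0.5444/0.4965 = 1.10.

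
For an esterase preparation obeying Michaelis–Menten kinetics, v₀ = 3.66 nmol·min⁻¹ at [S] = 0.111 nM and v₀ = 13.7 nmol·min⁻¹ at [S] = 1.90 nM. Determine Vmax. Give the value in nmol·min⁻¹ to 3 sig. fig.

In reciprocal form, 1/v = (Km/Vmax)·(1/[S]) + 1/Vmax. The two points give (1/[S], 1/v) = (9.009, 0.2732) and (0.5263, 0.07299).
Slope = (0.2732 − 0.07299)/(9.009 − 0.5263) = 0.02360; intercept = 0.2732 − 0.02360×9.009 = 0.06057.
Vmax = 1/intercept = 16.5 nmol·min⁻¹; Km = slope × Vmax = 0.02360 × 16.5 = 0.390 nM.

16.5 nmol·min⁻¹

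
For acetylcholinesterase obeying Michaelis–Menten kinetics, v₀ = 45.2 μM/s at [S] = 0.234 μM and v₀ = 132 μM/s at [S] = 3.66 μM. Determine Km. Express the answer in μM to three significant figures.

In reciprocal form, 1/v = (Km/Vmax)·(1/[S]) + 1/Vmax. The two points give (1/[S], 1/v) = (4.274, 0.02212) and (0.2732, 0.007576).
Slope = (0.02212 − 0.007576)/(4.274 − 0.2732) = 0.003637; intercept = 0.02212 − 0.003637×4.274 = 0.006582.
Vmax = 1/intercept = 152 μM/s; Km = slope × Vmax = 0.003637 × 152 = 0.553 μM.

0.553 μM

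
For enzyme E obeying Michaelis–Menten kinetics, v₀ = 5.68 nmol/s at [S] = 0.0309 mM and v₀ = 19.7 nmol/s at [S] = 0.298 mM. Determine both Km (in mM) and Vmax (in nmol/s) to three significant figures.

Km = 0.119 mM; Vmax = 27.6 nmol/s

In reciprocal form, 1/v = (Km/Vmax)·(1/[S]) + 1/Vmax. The two points give (1/[S], 1/v) = (32.36, 0.1761) and (3.356, 0.05076).
Slope = (0.1761 − 0.05076)/(32.36 − 3.356) = 0.004320; intercept = 0.1761 − 0.004320×32.36 = 0.03627.
Vmax = 1/intercept = 27.6 nmol/s; Km = slope × Vmax = 0.004320 × 27.6 = 0.119 mM.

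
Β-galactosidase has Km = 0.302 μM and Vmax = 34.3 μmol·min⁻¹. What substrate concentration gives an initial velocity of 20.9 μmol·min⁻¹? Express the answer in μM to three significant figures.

0.471 μM

Rearranging v = Vmax[S]/(Km+[S]) gives [S] = Km·v/(Vmax − v).
[S] = 0.302 × 20.9 / (34.3 − 20.9) = 6.312/13.40 = 0.471 μM.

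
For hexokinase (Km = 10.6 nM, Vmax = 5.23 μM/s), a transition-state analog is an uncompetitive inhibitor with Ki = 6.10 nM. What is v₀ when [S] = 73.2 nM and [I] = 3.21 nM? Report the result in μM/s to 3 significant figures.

3.13 μM/s

With α = 1 + [I]/Ki = 1 + 3.21/6.10 = 1.526, the uncompetitive rate law is v = (Vmax/α)·[S] / (Km/α + [S]).
v = (5.23/1.526)×73.2 / (10.6/1.526 + 73.2) = 250.8/80.15 = 3.13 μM/s.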